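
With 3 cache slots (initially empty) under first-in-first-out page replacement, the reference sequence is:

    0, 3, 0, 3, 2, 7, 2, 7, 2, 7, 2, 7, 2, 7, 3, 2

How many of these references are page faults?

4

0: fault, frames {0}
3: fault, frames {0,3}
0: hit
3: hit
2: fault, frames {0,3,2}
7: fault, evict 0, frames {3,2,7}
2: hit
7: hit
2: hit
7: hit
2: hit
7: hit
2: hit
7: hit
3: hit
2: hit
Page faults: 4.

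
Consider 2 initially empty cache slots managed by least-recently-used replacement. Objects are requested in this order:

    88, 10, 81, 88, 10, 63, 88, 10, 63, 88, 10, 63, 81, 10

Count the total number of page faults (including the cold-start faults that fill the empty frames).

14

88 → fault, frames (88)
10 → fault, frames (88 10)
81 → fault, evict 88, frames (10 81)
88 → fault, evict 10, frames (81 88)
10 → fault, evict 81, frames (88 10)
63 → fault, evict 88, frames (10 63)
88 → fault, evict 10, frames (63 88)
10 → fault, evict 63, frames (88 10)
63 → fault, evict 88, frames (10 63)
88 → fault, evict 10, frames (63 88)
10 → fault, evict 63, frames (88 10)
63 → fault, evict 88, frames (10 63)
81 → fault, evict 10, frames (63 81)
10 → fault, evict 63, frames (81 10)
Page faults: 14.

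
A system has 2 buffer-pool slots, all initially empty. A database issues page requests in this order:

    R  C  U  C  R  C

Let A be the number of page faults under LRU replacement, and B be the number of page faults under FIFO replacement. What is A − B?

-1

Under LRU: F F F . F . → 4 faults.
Under FIFO: F F F . F F → 5 faults.
A − B = 4 − 5 = -1.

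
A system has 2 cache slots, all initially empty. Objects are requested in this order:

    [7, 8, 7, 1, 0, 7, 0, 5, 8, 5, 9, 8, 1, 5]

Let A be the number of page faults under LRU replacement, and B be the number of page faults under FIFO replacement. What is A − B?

Under LRU: F F . F F F . F F . F F F F → 11 faults.
Under FIFO: F F . F F F . F F . F . F F → 10 faults.
A − B = 11 − 10 = 1.

1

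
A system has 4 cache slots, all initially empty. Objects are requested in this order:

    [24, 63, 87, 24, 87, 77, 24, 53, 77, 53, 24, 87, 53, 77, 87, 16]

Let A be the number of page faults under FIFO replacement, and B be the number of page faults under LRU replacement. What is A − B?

1

Under FIFO: F F F . . F . F . . F . . . . F → 7 faults.
Under LRU: F F F . . F . F . . . . . . . F → 6 faults.
A − B = 7 − 6 = 1.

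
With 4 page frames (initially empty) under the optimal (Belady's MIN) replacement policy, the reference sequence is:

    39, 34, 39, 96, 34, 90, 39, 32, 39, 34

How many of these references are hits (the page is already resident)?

5

39 -> fault, frames [39]
34 -> fault, frames [39, 34]
39 -> hit
96 -> fault, frames [39, 34, 96]
34 -> hit
90 -> fault, frames [39, 34, 96, 90]
39 -> hit
32 -> fault, evict 90, frames [39, 34, 96, 32]
39 -> hit
34 -> hit
Hits: 5.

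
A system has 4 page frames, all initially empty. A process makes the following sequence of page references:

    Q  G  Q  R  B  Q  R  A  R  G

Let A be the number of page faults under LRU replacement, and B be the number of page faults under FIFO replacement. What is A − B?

1

Under LRU: F F . F F . . F . F → 6 faults.
Under FIFO: F F . F F . . F . . → 5 faults.
A − B = 6 − 5 = 1.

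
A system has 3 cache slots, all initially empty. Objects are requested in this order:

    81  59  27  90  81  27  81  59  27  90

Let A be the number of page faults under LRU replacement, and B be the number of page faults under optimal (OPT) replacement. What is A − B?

Under LRU: F F F F F . . F . F → 7 faults.
Under OPT: F F F F . . . F . . → 5 faults.
A − B = 7 − 5 = 2.

2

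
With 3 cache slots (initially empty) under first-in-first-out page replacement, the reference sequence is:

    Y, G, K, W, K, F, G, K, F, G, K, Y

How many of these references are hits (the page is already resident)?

4

Y -> miss, frames {Y}
G -> miss, frames {Y,G}
K -> miss, frames {Y,G,K}
W -> miss, evict Y, frames {G,K,W}
K -> hit
F -> miss, evict G, frames {K,W,F}
G -> miss, evict K, frames {W,F,G}
K -> miss, evict W, frames {F,G,K}
F -> hit
G -> hit
K -> hit
Y -> miss, evict F, frames {G,K,Y}
Hits: 4.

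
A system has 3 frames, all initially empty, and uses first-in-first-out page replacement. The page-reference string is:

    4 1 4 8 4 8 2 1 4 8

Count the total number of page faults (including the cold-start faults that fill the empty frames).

4 -> fault, frames [4]
1 -> fault, frames [4, 1]
4 -> hit
8 -> fault, frames [4, 1, 8]
4 -> hit
8 -> hit
2 -> fault, evict 4, frames [1, 8, 2]
1 -> hit
4 -> fault, evict 1, frames [8, 2, 4]
8 -> hit
Page faults: 5.

5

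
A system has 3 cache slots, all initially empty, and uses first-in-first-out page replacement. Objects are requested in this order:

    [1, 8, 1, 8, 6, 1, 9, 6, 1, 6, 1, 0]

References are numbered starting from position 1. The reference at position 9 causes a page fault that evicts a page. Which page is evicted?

8

pos 1: 1 → fault, frames (1)
pos 2: 8 → fault, frames (1 8)
pos 3: 1 → hit
pos 4: 8 → hit
pos 5: 6 → fault, frames (1 8 6)
pos 6: 1 → hit
pos 7: 9 → fault, evict 1, frames (8 6 9)
pos 8: 6 → hit
pos 9: 1 → fault, evict 8, frames (6 9 1)
At position 9, page 8 is evicted.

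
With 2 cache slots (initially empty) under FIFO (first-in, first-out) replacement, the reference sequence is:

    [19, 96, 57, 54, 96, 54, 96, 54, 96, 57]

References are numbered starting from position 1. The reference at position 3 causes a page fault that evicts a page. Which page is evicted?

19

pos 1: 19 → fault, frames [19]
pos 2: 96 → fault, frames [19, 96]
pos 3: 57 → fault, evict 19, frames [96, 57]
At position 3, page 19 is evicted.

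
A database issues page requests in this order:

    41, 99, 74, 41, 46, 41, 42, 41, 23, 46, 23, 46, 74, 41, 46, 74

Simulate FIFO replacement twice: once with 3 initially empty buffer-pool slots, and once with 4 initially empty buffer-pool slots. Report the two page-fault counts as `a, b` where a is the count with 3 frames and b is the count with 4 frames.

3 frames: F F F . F F F . F F . . F F . . → 10 faults.
4 frames: F F F . F . F F F . . . F . F . → 9 faults.
9 < 10: adding a frame reduced faults, as is typical.

10, 9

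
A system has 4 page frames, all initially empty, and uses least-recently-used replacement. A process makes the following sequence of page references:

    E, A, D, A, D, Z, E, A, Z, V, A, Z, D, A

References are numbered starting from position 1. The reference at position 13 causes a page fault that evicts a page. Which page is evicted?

pos 1: E -> miss, frames {E}
pos 2: A -> miss, frames {E,A}
pos 3: D -> miss, frames {E,A,D}
pos 4: A -> hit
pos 5: D -> hit
pos 6: Z -> miss, frames {E,A,D,Z}
pos 7: E -> hit
pos 8: A -> hit
pos 9: Z -> hit
pos 10: V -> miss, evict D, frames {E,A,Z,V}
pos 11: A -> hit
pos 12: Z -> hit
pos 13: D -> miss, evict E, frames {V,A,Z,D}
At position 13, page E is evicted.

E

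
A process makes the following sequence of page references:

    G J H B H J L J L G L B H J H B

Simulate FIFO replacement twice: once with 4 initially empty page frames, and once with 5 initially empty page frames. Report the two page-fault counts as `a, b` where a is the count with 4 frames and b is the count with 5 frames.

9, 5

4 frames: F F F F . . F . . F . . . F F F → 9 faults.
5 frames: F F F F . . F . . . . . . . . . → 5 faults.
5 < 9: adding a frame reduced faults, as is typical.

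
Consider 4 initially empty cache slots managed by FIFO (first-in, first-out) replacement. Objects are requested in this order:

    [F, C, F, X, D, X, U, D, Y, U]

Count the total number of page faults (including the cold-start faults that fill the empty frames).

6

F -> miss, frames (F)
C -> miss, frames (F C)
F -> hit
X -> miss, frames (F C X)
D -> miss, frames (F C X D)
X -> hit
U -> miss, evict F, frames (C X D U)
D -> hit
Y -> miss, evict C, frames (X D U Y)
U -> hit
Page faults: 6.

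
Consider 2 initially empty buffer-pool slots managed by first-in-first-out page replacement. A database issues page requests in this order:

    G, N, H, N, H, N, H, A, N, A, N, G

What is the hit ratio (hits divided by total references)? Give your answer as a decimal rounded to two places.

0.50

G: fault, frames [G]
N: fault, frames [G, N]
H: fault, evict G, frames [N, H]
N: hit
H: hit
N: hit
H: hit
A: fault, evict N, frames [H, A]
N: fault, evict H, frames [A, N]
A: hit
N: hit
G: fault, evict A, frames [N, G]
Hits: 6 of 12 references → 6/12 = 0.5000.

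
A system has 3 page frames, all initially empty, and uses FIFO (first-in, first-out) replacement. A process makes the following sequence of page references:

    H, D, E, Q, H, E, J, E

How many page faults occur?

7

H -> fault, frames [H]
D -> fault, frames [H, D]
E -> fault, frames [H, D, E]
Q -> fault, evict H, frames [D, E, Q]
H -> fault, evict D, frames [E, Q, H]
E -> hit
J -> fault, evict E, frames [Q, H, J]
E -> fault, evict Q, frames [H, J, E]
Page faults: 7.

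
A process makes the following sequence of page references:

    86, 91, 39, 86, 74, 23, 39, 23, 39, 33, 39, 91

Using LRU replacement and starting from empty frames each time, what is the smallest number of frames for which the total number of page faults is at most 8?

3

f=1: 12 faults
f=2: 9 faults
f=3: 8 faults
f=4: 7 faults
f=5: 7 faults
f=6: 6 faults
Smallest f with faults ≤ 8 is 3.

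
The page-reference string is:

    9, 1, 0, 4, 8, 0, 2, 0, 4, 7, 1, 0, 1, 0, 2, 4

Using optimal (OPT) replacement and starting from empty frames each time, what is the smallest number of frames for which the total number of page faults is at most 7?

5

f=1: 16 faults
f=2: 11 faults
f=3: 9 faults
f=4: 8 faults
f=5: 7 faults
f=6: 7 faults
f=7: 7 faults
Smallest f with faults ≤ 7 is 5.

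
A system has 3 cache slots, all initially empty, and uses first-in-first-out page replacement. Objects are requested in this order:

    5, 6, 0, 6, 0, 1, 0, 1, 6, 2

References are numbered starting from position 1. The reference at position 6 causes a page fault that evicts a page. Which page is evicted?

pos 1: 5 → miss, frames [5]
pos 2: 6 → miss, frames [5, 6]
pos 3: 0 → miss, frames [5, 6, 0]
pos 4: 6 → hit
pos 5: 0 → hit
pos 6: 1 → miss, evict 5, frames [6, 0, 1]
At position 6, page 5 is evicted.

5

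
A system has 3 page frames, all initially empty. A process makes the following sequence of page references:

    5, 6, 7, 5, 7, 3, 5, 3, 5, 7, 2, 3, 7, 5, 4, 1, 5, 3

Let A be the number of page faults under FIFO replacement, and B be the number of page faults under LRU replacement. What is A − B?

1

Under FIFO: F F F . . F F . . . F . F . F F F F → 11 faults.
Under LRU: F F F . . F . . . . F F . F F F . F → 10 faults.
A − B = 11 − 10 = 1.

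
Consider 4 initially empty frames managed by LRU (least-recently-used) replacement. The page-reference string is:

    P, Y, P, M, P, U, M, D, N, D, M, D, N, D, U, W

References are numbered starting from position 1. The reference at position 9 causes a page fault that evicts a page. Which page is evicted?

P

pos 1: P -> fault, frames [P]
pos 2: Y -> fault, frames [P, Y]
pos 3: P -> hit
pos 4: M -> fault, frames [Y, P, M]
pos 5: P -> hit
pos 6: U -> fault, frames [Y, M, P, U]
pos 7: M -> hit
pos 8: D -> fault, evict Y, frames [P, U, M, D]
pos 9: N -> fault, evict P, frames [U, M, D, N]
At position 9, page P is evicted.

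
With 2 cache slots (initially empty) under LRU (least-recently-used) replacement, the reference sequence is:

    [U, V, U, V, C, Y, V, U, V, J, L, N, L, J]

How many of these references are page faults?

10

U → miss, frames (U)
V → miss, frames (U V)
U → hit
V → hit
C → miss, evict U, frames (V C)
Y → miss, evict V, frames (C Y)
V → miss, evict C, frames (Y V)
U → miss, evict Y, frames (V U)
V → hit
J → miss, evict U, frames (V J)
L → miss, evict V, frames (J L)
N → miss, evict J, frames (L N)
L → hit
J → miss, evict N, frames (L J)
Page faults: 10.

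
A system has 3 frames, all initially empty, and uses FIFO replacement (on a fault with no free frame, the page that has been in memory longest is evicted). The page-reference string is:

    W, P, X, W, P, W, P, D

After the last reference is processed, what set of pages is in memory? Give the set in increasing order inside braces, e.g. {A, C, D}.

W -> fault, frames [W]
P -> fault, frames [W, P]
X -> fault, frames [W, P, X]
W -> hit
P -> hit
W -> hit
P -> hit
D -> fault, evict W, frames [P, X, D]

{D, P, X}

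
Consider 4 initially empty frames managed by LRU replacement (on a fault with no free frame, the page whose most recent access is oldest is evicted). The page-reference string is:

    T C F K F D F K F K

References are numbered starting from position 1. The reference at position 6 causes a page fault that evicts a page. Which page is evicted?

T

pos 1: T → fault, frames [T]
pos 2: C → fault, frames [T, C]
pos 3: F → fault, frames [T, C, F]
pos 4: K → fault, frames [T, C, F, K]
pos 5: F → hit
pos 6: D → fault, evict T, frames [C, K, F, D]
At position 6, page T is evicted.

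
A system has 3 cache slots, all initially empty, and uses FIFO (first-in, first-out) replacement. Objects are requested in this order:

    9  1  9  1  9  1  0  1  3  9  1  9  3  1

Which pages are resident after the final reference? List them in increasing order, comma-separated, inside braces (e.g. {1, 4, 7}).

{1, 3, 9}

9: miss, frames {9}
1: miss, frames {9,1}
9: hit
1: hit
9: hit
1: hit
0: miss, frames {9,1,0}
1: hit
3: miss, evict 9, frames {1,0,3}
9: miss, evict 1, frames {0,3,9}
1: miss, evict 0, frames {3,9,1}
9: hit
3: hit
1: hit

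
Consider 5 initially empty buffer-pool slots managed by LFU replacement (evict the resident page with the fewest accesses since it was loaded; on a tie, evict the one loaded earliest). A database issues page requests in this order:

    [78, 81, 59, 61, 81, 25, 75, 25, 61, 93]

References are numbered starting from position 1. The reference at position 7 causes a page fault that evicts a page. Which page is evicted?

pos 1: 78: miss, frames (78)
pos 2: 81: miss, frames (78 81)
pos 3: 59: miss, frames (78 81 59)
pos 4: 61: miss, frames (78 81 59 61)
pos 5: 81: hit
pos 6: 25: miss, frames (78 81 59 61 25)
pos 7: 75: miss, evict 78, frames (81 59 61 25 75)
At position 7, page 78 is evicted.

78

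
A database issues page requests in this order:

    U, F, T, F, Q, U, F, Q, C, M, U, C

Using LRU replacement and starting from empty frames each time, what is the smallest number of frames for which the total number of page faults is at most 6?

f=1: 12 faults
f=2: 11 faults
f=3: 8 faults
f=4: 7 faults
f=5: 6 faults
f=6: 6 faults
Smallest f with faults ≤ 6 is 5.

5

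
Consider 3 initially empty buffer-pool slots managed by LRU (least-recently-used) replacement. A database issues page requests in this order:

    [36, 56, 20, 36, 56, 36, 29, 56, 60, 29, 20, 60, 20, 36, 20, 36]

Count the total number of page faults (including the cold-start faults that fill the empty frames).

36 -> miss, frames (36)
56 -> miss, frames (36 56)
20 -> miss, frames (36 56 20)
36 -> hit
56 -> hit
36 -> hit
29 -> miss, evict 20, frames (56 36 29)
56 -> hit
60 -> miss, evict 36, frames (29 56 60)
29 -> hit
20 -> miss, evict 56, frames (60 29 20)
60 -> hit
20 -> hit
36 -> miss, evict 29, frames (60 20 36)
20 -> hit
36 -> hit
Page faults: 7.

7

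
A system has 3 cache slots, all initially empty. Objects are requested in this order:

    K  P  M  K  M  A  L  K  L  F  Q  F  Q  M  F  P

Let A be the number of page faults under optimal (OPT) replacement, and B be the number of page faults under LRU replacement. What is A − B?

-2

Under OPT: F F F . . F F . . F F . . . . F → 8 faults.
Under LRU: F F F . . F F F . F F . . F . F → 10 faults.
A − B = 8 − 10 = -2.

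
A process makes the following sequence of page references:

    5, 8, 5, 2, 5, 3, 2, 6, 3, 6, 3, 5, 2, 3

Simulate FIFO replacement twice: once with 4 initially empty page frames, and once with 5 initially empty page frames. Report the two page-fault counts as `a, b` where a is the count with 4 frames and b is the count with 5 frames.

6, 5

4 frames: F F . F . F . F . . . F . . → 6 faults.
5 frames: F F . F . F . F . . . . . . → 5 faults.
5 < 6: adding a frame reduced faults, as is typical.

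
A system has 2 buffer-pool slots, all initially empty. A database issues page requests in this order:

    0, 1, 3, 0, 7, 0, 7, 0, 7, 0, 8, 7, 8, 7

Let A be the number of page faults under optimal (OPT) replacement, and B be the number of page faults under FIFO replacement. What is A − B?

Under OPT: F F F . F . . . . . F . . . → 5 faults.
Under FIFO: F F F F F . . . . . F . . . → 6 faults.
A − B = 5 − 6 = -1.

-1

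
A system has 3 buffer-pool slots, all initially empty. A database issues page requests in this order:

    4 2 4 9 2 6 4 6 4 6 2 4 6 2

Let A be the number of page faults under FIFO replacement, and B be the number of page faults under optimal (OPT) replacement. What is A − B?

2

Under FIFO: F F . F . F F . . . F . . . → 6 faults.
Under OPT: F F . F . F . . . . . . . . → 4 faults.
A − B = 6 − 4 = 2.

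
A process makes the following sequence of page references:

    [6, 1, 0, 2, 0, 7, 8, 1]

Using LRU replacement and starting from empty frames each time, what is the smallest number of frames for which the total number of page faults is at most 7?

f=1: 8 faults
f=2: 7 faults
f=3: 7 faults
f=4: 7 faults
f=5: 6 faults
f=6: 6 faults
Smallest f with faults ≤ 7 is 2.

2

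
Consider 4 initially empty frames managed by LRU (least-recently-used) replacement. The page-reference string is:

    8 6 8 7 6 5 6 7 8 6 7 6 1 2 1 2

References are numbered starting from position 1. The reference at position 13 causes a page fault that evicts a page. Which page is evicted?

5

pos 1: 8: miss, frames {8}
pos 2: 6: miss, frames {8,6}
pos 3: 8: hit
pos 4: 7: miss, frames {6,8,7}
pos 5: 6: hit
pos 6: 5: miss, frames {8,7,6,5}
pos 7: 6: hit
pos 8: 7: hit
pos 9: 8: hit
pos 10: 6: hit
pos 11: 7: hit
pos 12: 6: hit
pos 13: 1: miss, evict 5, frames {8,7,6,1}
At position 13, page 5 is evicted.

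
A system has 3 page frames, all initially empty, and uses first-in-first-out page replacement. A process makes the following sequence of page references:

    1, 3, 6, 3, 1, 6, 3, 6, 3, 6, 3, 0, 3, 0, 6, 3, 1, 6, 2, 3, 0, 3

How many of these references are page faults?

1: miss, frames [1]
3: miss, frames [1, 3]
6: miss, frames [1, 3, 6]
3: hit
1: hit
6: hit
3: hit
6: hit
3: hit
6: hit
3: hit
0: miss, evict 1, frames [3, 6, 0]
3: hit
0: hit
6: hit
3: hit
1: miss, evict 3, frames [6, 0, 1]
6: hit
2: miss, evict 6, frames [0, 1, 2]
3: miss, evict 0, frames [1, 2, 3]
0: miss, evict 1, frames [2, 3, 0]
3: hit
Page faults: 8.

8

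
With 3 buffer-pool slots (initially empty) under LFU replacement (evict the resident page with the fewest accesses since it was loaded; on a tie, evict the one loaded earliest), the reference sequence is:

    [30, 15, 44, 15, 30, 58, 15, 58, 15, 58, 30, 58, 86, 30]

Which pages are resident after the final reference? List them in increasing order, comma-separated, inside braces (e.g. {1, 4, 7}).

{15, 30, 58}

30 → miss, frames [30]
15 → miss, frames [30, 15]
44 → miss, frames [30, 15, 44]
15 → hit
30 → hit
58 → miss, evict 44, frames [30, 15, 58]
15 → hit
58 → hit
15 → hit
58 → hit
30 → hit
58 → hit
86 → miss, evict 30, frames [15, 58, 86]
30 → miss, evict 86, frames [15, 58, 30]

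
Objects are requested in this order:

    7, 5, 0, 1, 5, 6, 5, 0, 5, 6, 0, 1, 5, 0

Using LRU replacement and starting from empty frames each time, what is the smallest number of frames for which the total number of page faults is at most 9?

3

f=1: 14 faults
f=2: 12 faults
f=3: 8 faults
f=4: 5 faults
f=5: 5 faults
Smallest f with faults ≤ 9 is 3.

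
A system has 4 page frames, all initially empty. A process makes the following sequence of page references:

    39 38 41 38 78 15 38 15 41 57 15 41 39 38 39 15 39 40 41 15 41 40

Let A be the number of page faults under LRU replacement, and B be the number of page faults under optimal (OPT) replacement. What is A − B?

Under LRU: F F F . F F . . . F . . F F . . . F F . . . → 10 faults.
Under OPT: F F F . F F . . . F . . . F . . . F . . . . → 8 faults.
A − B = 10 − 8 = 2.

2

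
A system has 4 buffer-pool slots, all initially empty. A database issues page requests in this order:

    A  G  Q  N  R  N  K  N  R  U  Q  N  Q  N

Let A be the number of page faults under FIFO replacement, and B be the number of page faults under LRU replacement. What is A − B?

1

Under FIFO: F F F F F . F . . F F F . . → 9 faults.
Under LRU: F F F F F . F . . F F . . . → 8 faults.
A − B = 9 − 8 = 1.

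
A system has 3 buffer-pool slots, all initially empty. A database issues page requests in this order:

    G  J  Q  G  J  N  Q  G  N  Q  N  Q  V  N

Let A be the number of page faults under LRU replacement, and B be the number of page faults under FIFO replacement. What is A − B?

1

Under LRU: F F F . . F F F . . . . F . → 7 faults.
Under FIFO: F F F . . F . F . . . . F . → 6 faults.
A − B = 7 − 6 = 1.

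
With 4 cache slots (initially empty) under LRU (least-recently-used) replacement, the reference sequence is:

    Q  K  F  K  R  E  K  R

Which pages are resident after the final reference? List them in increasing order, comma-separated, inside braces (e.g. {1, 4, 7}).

{E, F, K, R}

Q → miss, frames [Q]
K → miss, frames [Q, K]
F → miss, frames [Q, K, F]
K → hit
R → miss, frames [Q, F, K, R]
E → miss, evict Q, frames [F, K, R, E]
K → hit
R → hit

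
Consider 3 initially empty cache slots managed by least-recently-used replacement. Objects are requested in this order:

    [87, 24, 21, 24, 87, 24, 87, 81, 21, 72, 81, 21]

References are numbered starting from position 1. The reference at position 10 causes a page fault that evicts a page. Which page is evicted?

pos 1: 87: miss, frames {87}
pos 2: 24: miss, frames {87,24}
pos 3: 21: miss, frames {87,24,21}
pos 4: 24: hit
pos 5: 87: hit
pos 6: 24: hit
pos 7: 87: hit
pos 8: 81: miss, evict 21, frames {24,87,81}
pos 9: 21: miss, evict 24, frames {87,81,21}
pos 10: 72: miss, evict 87, frames {81,21,72}
At position 10, page 87 is evicted.

87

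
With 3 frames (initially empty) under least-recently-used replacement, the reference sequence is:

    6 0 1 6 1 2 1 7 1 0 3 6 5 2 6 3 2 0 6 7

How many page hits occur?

6

6 -> miss, frames [6]
0 -> miss, frames [6, 0]
1 -> miss, frames [6, 0, 1]
6 -> hit
1 -> hit
2 -> miss, evict 0, frames [6, 1, 2]
1 -> hit
7 -> miss, evict 6, frames [2, 1, 7]
1 -> hit
0 -> miss, evict 2, frames [7, 1, 0]
3 -> miss, evict 7, frames [1, 0, 3]
6 -> miss, evict 1, frames [0, 3, 6]
5 -> miss, evict 0, frames [3, 6, 5]
2 -> miss, evict 3, frames [6, 5, 2]
6 -> hit
3 -> miss, evict 5, frames [2, 6, 3]
2 -> hit
0 -> miss, evict 6, frames [3, 2, 0]
6 -> miss, evict 3, frames [2, 0, 6]
7 -> miss, evict 2, frames [0, 6, 7]
Hits: 6.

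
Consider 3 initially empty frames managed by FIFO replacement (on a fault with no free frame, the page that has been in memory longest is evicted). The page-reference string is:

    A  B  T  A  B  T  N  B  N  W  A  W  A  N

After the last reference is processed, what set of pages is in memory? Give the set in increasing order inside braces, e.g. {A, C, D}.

A -> miss, frames (A)
B -> miss, frames (A B)
T -> miss, frames (A B T)
A -> hit
B -> hit
T -> hit
N -> miss, evict A, frames (B T N)
B -> hit
N -> hit
W -> miss, evict B, frames (T N W)
A -> miss, evict T, frames (N W A)
W -> hit
A -> hit
N -> hit

{A, N, W}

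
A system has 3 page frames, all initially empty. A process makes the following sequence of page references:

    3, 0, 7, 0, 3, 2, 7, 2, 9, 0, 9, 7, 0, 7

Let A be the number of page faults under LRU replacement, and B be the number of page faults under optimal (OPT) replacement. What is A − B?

Under LRU: F F F . . F F . F F . F . . → 8 faults.
Under OPT: F F F . . F . . F . . . . . → 5 faults.
A − B = 8 − 5 = 3.

3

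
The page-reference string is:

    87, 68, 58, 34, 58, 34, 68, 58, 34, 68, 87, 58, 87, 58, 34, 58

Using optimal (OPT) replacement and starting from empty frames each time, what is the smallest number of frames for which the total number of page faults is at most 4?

f=1: 16 faults
f=2: 9 faults
f=3: 5 faults
f=4: 4 faults
Smallest f with faults ≤ 4 is 4.

4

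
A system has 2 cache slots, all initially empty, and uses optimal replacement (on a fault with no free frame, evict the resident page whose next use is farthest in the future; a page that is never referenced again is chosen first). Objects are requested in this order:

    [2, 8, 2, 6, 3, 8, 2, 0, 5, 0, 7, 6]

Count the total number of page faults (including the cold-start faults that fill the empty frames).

2 → miss, frames (2)
8 → miss, frames (2 8)
2 → hit
6 → miss, evict 2, frames (8 6)
3 → miss, evict 6, frames (8 3)
8 → hit
2 → miss, evict 3, frames (8 2)
0 → miss, evict 2, frames (8 0)
5 → miss, evict 8, frames (0 5)
0 → hit
7 → miss, evict 5, frames (0 7)
6 → miss, evict 7, frames (0 6)
Page faults: 9.

9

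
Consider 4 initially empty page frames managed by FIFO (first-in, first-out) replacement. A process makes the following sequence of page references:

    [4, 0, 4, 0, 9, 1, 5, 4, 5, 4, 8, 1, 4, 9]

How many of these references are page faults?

8

4 → miss, frames [4]
0 → miss, frames [4, 0]
4 → hit
0 → hit
9 → miss, frames [4, 0, 9]
1 → miss, frames [4, 0, 9, 1]
5 → miss, evict 4, frames [0, 9, 1, 5]
4 → miss, evict 0, frames [9, 1, 5, 4]
5 → hit
4 → hit
8 → miss, evict 9, frames [1, 5, 4, 8]
1 → hit
4 → hit
9 → miss, evict 1, frames [5, 4, 8, 9]
Page faults: 8.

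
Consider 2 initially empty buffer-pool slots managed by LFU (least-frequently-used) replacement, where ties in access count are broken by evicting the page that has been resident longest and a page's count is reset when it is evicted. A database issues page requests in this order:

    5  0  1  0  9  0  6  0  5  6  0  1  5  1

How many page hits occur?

5: miss, frames [5]
0: miss, frames [5, 0]
1: miss, evict 5, frames [0, 1]
0: hit
9: miss, evict 1, frames [0, 9]
0: hit
6: miss, evict 9, frames [0, 6]
0: hit
5: miss, evict 6, frames [0, 5]
6: miss, evict 5, frames [0, 6]
0: hit
1: miss, evict 6, frames [0, 1]
5: miss, evict 1, frames [0, 5]
1: miss, evict 5, frames [0, 1]
Hits: 4.

4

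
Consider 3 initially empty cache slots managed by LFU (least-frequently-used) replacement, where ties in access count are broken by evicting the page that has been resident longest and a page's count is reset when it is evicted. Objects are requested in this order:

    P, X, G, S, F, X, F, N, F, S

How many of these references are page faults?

8

P: fault, frames (P)
X: fault, frames (P X)
G: fault, frames (P X G)
S: fault, evict P, frames (X G S)
F: fault, evict X, frames (G S F)
X: fault, evict G, frames (S F X)
F: hit
N: fault, evict S, frames (F X N)
F: hit
S: fault, evict X, frames (F N S)
Page faults: 8.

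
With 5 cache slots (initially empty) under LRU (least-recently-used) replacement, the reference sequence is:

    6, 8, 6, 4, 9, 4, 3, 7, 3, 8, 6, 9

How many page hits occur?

6: miss, frames [6]
8: miss, frames [6, 8]
6: hit
4: miss, frames [8, 6, 4]
9: miss, frames [8, 6, 4, 9]
4: hit
3: miss, frames [8, 6, 9, 4, 3]
7: miss, evict 8, frames [6, 9, 4, 3, 7]
3: hit
8: miss, evict 6, frames [9, 4, 7, 3, 8]
6: miss, evict 9, frames [4, 7, 3, 8, 6]
9: miss, evict 4, frames [7, 3, 8, 6, 9]
Hits: 3.

3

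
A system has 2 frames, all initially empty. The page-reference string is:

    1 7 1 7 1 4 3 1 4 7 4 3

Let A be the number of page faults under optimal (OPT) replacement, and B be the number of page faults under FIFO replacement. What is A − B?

Under OPT: F F . . . F F . F F . F → 7 faults.
Under FIFO: F F . . . F F F F F . F → 8 faults.
A − B = 7 − 8 = -1.

-1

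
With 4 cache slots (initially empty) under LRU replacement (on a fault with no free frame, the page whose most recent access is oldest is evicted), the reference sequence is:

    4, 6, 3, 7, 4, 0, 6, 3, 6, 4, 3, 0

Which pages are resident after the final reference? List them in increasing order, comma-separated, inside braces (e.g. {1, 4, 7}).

4 → fault, frames {4}
6 → fault, frames {4,6}
3 → fault, frames {4,6,3}
7 → fault, frames {4,6,3,7}
4 → hit
0 → fault, evict 6, frames {3,7,4,0}
6 → fault, evict 3, frames {7,4,0,6}
3 → fault, evict 7, frames {4,0,6,3}
6 → hit
4 → hit
3 → hit
0 → hit

{0, 3, 4, 6}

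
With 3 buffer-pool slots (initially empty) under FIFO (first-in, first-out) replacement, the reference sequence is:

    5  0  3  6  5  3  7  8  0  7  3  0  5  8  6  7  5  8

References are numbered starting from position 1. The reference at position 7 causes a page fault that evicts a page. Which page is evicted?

3

pos 1: 5 → miss, frames [5]
pos 2: 0 → miss, frames [5, 0]
pos 3: 3 → miss, frames [5, 0, 3]
pos 4: 6 → miss, evict 5, frames [0, 3, 6]
pos 5: 5 → miss, evict 0, frames [3, 6, 5]
pos 6: 3 → hit
pos 7: 7 → miss, evict 3, frames [6, 5, 7]
At position 7, page 3 is evicted.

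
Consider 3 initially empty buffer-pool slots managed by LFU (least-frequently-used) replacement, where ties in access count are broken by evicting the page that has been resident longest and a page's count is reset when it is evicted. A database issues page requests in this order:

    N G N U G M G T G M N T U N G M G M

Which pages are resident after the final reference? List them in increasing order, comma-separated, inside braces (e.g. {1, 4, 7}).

{G, M, N}

N -> fault, frames {N}
G -> fault, frames {N,G}
N -> hit
U -> fault, frames {N,G,U}
G -> hit
M -> fault, evict U, frames {N,G,M}
G -> hit
T -> fault, evict M, frames {N,G,T}
G -> hit
M -> fault, evict T, frames {N,G,M}
N -> hit
T -> fault, evict M, frames {N,G,T}
U -> fault, evict T, frames {N,G,U}
N -> hit
G -> hit
M -> fault, evict U, frames {N,G,M}
G -> hit
M -> hit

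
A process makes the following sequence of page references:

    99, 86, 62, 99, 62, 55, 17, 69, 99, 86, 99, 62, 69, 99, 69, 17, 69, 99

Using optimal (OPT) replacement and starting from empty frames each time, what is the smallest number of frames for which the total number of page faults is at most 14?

2

f=1: 18 faults
f=2: 11 faults
f=3: 8 faults
f=4: 7 faults
f=5: 6 faults
f=6: 6 faults
Smallest f with faults ≤ 14 is 2.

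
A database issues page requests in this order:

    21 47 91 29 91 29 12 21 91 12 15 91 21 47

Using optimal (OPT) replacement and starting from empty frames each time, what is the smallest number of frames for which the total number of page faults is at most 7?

3

f=1: 14 faults
f=2: 10 faults
f=3: 7 faults
f=4: 6 faults
f=5: 6 faults
f=6: 6 faults
Smallest f with faults ≤ 7 is 3.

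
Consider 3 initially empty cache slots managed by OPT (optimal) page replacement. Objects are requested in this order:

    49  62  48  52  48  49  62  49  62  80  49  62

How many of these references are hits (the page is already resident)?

6

49 -> miss, frames {49}
62 -> miss, frames {49,62}
48 -> miss, frames {49,62,48}
52 -> miss, evict 62, frames {49,48,52}
48 -> hit
49 -> hit
62 -> miss, evict 52, frames {49,48,62}
49 -> hit
62 -> hit
80 -> miss, evict 48, frames {49,62,80}
49 -> hit
62 -> hit
Hits: 6.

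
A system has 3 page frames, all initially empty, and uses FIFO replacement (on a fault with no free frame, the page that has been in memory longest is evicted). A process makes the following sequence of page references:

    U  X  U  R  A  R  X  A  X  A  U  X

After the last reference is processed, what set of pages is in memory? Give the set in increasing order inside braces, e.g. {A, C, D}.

U: miss, frames [U]
X: miss, frames [U, X]
U: hit
R: miss, frames [U, X, R]
A: miss, evict U, frames [X, R, A]
R: hit
X: hit
A: hit
X: hit
A: hit
U: miss, evict X, frames [R, A, U]
X: miss, evict R, frames [A, U, X]

{A, U, X}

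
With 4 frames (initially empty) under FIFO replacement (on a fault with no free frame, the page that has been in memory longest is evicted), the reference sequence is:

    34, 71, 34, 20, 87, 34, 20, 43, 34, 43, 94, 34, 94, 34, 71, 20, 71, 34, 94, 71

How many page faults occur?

34 → miss, frames (34)
71 → miss, frames (34 71)
34 → hit
20 → miss, frames (34 71 20)
87 → miss, frames (34 71 20 87)
34 → hit
20 → hit
43 → miss, evict 34, frames (71 20 87 43)
34 → miss, evict 71, frames (20 87 43 34)
43 → hit
94 → miss, evict 20, frames (87 43 34 94)
34 → hit
94 → hit
34 → hit
71 → miss, evict 87, frames (43 34 94 71)
20 → miss, evict 43, frames (34 94 71 20)
71 → hit
34 → hit
94 → hit
71 → hit
Page faults: 9.

9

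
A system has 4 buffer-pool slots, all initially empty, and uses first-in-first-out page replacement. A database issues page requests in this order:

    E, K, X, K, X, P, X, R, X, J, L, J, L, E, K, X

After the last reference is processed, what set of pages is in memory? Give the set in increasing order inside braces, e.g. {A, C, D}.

E → miss, frames (E)
K → miss, frames (E K)
X → miss, frames (E K X)
K → hit
X → hit
P → miss, frames (E K X P)
X → hit
R → miss, evict E, frames (K X P R)
X → hit
J → miss, evict K, frames (X P R J)
L → miss, evict X, frames (P R J L)
J → hit
L → hit
E → miss, evict P, frames (R J L E)
K → miss, evict R, frames (J L E K)
X → miss, evict J, frames (L E K X)

{E, K, L, X}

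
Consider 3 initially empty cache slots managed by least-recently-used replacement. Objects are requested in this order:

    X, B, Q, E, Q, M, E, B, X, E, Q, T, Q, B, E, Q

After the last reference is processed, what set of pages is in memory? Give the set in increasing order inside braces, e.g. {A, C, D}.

{B, E, Q}

X -> fault, frames [X]
B -> fault, frames [X, B]
Q -> fault, frames [X, B, Q]
E -> fault, evict X, frames [B, Q, E]
Q -> hit
M -> fault, evict B, frames [E, Q, M]
E -> hit
B -> fault, evict Q, frames [M, E, B]
X -> fault, evict M, frames [E, B, X]
E -> hit
Q -> fault, evict B, frames [X, E, Q]
T -> fault, evict X, frames [E, Q, T]
Q -> hit
B -> fault, evict E, frames [T, Q, B]
E -> fault, evict T, frames [Q, B, E]
Q -> hit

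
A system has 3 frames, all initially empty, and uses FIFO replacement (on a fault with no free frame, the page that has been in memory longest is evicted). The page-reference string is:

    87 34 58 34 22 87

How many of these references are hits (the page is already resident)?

1

87: fault, frames {87}
34: fault, frames {87,34}
58: fault, frames {87,34,58}
34: hit
22: fault, evict 87, frames {34,58,22}
87: fault, evict 34, frames {58,22,87}
Hits: 1.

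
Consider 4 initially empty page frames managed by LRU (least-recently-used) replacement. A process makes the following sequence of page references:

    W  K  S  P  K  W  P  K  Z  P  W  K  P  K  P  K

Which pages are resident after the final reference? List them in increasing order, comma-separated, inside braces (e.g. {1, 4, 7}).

W: miss, frames {W}
K: miss, frames {W,K}
S: miss, frames {W,K,S}
P: miss, frames {W,K,S,P}
K: hit
W: hit
P: hit
K: hit
Z: miss, evict S, frames {W,P,K,Z}
P: hit
W: hit
K: hit
P: hit
K: hit
P: hit
K: hit

{K, P, W, Z}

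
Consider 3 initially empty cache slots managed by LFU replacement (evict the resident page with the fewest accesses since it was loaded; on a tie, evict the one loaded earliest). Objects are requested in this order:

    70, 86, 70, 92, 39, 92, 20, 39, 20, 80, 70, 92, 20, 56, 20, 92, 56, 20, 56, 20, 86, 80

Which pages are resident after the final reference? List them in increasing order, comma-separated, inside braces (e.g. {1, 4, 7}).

{70, 80, 92}

70 → fault, frames {70}
86 → fault, frames {70,86}
70 → hit
92 → fault, frames {70,86,92}
39 → fault, evict 86, frames {70,92,39}
92 → hit
20 → fault, evict 39, frames {70,92,20}
39 → fault, evict 20, frames {70,92,39}
20 → fault, evict 39, frames {70,92,20}
80 → fault, evict 20, frames {70,92,80}
70 → hit
92 → hit
20 → fault, evict 80, frames {70,92,20}
56 → fault, evict 20, frames {70,92,56}
20 → fault, evict 56, frames {70,92,20}
92 → hit
56 → fault, evict 20, frames {70,92,56}
20 → fault, evict 56, frames {70,92,20}
56 → fault, evict 20, frames {70,92,56}
20 → fault, evict 56, frames {70,92,20}
86 → fault, evict 20, frames {70,92,86}
80 → fault, evict 86, frames {70,92,80}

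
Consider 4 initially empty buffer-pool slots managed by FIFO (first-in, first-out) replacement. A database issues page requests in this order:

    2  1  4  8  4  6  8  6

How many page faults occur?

5

2: miss, frames {2}
1: miss, frames {2,1}
4: miss, frames {2,1,4}
8: miss, frames {2,1,4,8}
4: hit
6: miss, evict 2, frames {1,4,8,6}
8: hit
6: hit
Page faults: 5.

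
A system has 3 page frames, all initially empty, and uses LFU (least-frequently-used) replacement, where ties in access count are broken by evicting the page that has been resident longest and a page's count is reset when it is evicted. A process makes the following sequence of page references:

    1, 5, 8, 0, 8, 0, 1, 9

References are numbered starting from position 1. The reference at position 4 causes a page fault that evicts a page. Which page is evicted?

1

pos 1: 1: fault, frames {1}
pos 2: 5: fault, frames {1,5}
pos 3: 8: fault, frames {1,5,8}
pos 4: 0: fault, evict 1, frames {5,8,0}
At position 4, page 1 is evicted.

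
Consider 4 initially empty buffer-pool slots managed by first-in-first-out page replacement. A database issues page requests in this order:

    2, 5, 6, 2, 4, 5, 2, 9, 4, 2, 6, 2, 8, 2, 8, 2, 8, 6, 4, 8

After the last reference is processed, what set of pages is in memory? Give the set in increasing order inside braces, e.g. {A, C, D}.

2 -> miss, frames (2)
5 -> miss, frames (2 5)
6 -> miss, frames (2 5 6)
2 -> hit
4 -> miss, frames (2 5 6 4)
5 -> hit
2 -> hit
9 -> miss, evict 2, frames (5 6 4 9)
4 -> hit
2 -> miss, evict 5, frames (6 4 9 2)
6 -> hit
2 -> hit
8 -> miss, evict 6, frames (4 9 2 8)
2 -> hit
8 -> hit
2 -> hit
8 -> hit
6 -> miss, evict 4, frames (9 2 8 6)
4 -> miss, evict 9, frames (2 8 6 4)
8 -> hit

{2, 4, 6, 8}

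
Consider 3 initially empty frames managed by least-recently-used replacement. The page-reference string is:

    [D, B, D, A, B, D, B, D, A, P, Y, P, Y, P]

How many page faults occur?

D → miss, frames (D)
B → miss, frames (D B)
D → hit
A → miss, frames (B D A)
B → hit
D → hit
B → hit
D → hit
A → hit
P → miss, evict B, frames (D A P)
Y → miss, evict D, frames (A P Y)
P → hit
Y → hit
P → hit
Page faults: 5.

5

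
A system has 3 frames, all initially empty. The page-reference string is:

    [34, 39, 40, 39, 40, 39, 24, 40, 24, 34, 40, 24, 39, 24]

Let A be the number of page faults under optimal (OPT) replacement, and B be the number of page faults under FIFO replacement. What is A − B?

Under OPT: F F F . . . F . . . . . F . → 5 faults.
Under FIFO: F F F . . . F . . F . . F . → 6 faults.
A − B = 5 − 6 = -1.

-1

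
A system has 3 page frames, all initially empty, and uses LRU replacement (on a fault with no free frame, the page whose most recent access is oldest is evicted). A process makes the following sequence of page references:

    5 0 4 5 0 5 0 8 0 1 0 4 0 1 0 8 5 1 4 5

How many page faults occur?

5 → miss, frames {5}
0 → miss, frames {5,0}
4 → miss, frames {5,0,4}
5 → hit
0 → hit
5 → hit
0 → hit
8 → miss, evict 4, frames {5,0,8}
0 → hit
1 → miss, evict 5, frames {8,0,1}
0 → hit
4 → miss, evict 8, frames {1,0,4}
0 → hit
1 → hit
0 → hit
8 → miss, evict 4, frames {1,0,8}
5 → miss, evict 1, frames {0,8,5}
1 → miss, evict 0, frames {8,5,1}
4 → miss, evict 8, frames {5,1,4}
5 → hit
Page faults: 10.

10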